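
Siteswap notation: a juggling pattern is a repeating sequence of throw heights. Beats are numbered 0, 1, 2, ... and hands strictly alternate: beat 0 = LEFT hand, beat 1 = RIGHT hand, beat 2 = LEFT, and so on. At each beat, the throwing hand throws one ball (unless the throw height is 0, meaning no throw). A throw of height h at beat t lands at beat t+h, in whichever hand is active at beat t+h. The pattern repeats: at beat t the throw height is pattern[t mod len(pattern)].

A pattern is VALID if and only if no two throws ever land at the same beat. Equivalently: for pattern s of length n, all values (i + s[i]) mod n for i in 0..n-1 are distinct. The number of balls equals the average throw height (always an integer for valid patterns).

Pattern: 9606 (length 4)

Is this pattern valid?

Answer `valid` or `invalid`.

Answer: invalid

Derivation:
i=0: (i + s[i]) mod n = (0 + 9) mod 4 = 1
i=1: (i + s[i]) mod n = (1 + 6) mod 4 = 3
i=2: (i + s[i]) mod n = (2 + 0) mod 4 = 2
i=3: (i + s[i]) mod n = (3 + 6) mod 4 = 1
Residues: [1, 3, 2, 1], distinct: False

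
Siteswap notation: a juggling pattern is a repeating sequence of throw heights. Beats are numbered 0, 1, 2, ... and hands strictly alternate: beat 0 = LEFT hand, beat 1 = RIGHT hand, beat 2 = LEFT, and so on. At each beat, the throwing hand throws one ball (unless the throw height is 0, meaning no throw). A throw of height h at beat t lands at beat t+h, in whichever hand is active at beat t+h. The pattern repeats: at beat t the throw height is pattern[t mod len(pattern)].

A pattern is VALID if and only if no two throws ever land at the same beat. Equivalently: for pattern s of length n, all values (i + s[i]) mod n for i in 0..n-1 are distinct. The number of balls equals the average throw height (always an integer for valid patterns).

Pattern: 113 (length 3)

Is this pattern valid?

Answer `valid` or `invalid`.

Answer: invalid

Derivation:
i=0: (i + s[i]) mod n = (0 + 1) mod 3 = 1
i=1: (i + s[i]) mod n = (1 + 1) mod 3 = 2
i=2: (i + s[i]) mod n = (2 + 3) mod 3 = 2
Residues: [1, 2, 2], distinct: False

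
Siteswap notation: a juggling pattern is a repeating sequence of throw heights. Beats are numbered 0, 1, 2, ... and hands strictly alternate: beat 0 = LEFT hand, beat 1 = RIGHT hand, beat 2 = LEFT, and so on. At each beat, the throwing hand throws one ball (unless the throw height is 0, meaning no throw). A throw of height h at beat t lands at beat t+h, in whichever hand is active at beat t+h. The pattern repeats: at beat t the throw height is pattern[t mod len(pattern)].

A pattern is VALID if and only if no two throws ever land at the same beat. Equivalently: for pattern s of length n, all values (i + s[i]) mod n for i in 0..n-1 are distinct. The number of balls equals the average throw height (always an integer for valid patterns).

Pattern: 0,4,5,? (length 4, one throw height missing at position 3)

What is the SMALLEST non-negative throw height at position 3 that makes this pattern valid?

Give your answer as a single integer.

i=0: (0 + 0) mod 4 = 0
i=1: (1 + 4) mod 4 = 1
i=2: (2 + 5) mod 4 = 3
i=3: s[i]=? (unknown)
Known residues: [0, 1, 3]; need a permutation of 0..3, so missing residue r = 2
Need (3 + s) mod 4 = 2; smallest s = (2 - 3) mod 4 = 3

Answer: 3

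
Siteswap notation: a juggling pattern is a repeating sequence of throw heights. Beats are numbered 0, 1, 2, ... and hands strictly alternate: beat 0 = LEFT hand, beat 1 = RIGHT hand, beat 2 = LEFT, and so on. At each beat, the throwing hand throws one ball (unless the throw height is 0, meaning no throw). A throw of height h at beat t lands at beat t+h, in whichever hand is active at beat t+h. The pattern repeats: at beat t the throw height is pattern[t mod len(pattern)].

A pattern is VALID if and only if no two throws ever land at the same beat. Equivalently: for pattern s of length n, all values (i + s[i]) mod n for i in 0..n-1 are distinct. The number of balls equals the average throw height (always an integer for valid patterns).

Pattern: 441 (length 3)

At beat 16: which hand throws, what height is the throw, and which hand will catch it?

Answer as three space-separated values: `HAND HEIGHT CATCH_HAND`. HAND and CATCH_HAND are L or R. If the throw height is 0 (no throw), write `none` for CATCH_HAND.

Answer: L 4 L

Derivation:
Beat 16: 16 mod 2 = 0, so hand = L
Throw height = pattern[16 mod 3] = pattern[1] = 4
Lands at beat 16+4=20, 20 mod 2 = 0, so catch hand = L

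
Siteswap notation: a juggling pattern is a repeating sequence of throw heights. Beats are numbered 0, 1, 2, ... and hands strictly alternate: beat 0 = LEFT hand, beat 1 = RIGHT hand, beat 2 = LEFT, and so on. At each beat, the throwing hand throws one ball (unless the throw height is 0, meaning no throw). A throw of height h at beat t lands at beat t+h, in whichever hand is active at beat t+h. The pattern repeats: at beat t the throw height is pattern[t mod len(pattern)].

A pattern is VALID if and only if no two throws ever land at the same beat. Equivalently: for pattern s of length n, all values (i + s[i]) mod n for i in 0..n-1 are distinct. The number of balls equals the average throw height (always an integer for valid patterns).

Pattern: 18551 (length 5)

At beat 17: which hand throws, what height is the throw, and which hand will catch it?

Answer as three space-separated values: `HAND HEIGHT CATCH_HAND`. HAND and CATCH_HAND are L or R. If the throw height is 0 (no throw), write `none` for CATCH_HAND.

Answer: R 5 L

Derivation:
Beat 17: 17 mod 2 = 1, so hand = R
Throw height = pattern[17 mod 5] = pattern[2] = 5
Lands at beat 17+5=22, 22 mod 2 = 0, so catch hand = L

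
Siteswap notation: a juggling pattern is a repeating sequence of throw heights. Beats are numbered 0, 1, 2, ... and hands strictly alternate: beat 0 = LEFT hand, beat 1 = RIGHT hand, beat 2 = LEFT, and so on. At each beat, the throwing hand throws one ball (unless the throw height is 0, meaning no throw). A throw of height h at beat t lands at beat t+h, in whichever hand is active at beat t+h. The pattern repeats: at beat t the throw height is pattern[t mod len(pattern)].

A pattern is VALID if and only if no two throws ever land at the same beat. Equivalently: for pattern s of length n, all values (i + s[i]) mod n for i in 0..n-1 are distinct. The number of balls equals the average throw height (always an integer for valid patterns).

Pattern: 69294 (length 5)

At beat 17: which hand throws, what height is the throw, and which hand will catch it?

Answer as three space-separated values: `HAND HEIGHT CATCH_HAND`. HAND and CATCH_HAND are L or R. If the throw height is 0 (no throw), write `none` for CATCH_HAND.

Beat 17: 17 mod 2 = 1, so hand = R
Throw height = pattern[17 mod 5] = pattern[2] = 2
Lands at beat 17+2=19, 19 mod 2 = 1, so catch hand = R

Answer: R 2 R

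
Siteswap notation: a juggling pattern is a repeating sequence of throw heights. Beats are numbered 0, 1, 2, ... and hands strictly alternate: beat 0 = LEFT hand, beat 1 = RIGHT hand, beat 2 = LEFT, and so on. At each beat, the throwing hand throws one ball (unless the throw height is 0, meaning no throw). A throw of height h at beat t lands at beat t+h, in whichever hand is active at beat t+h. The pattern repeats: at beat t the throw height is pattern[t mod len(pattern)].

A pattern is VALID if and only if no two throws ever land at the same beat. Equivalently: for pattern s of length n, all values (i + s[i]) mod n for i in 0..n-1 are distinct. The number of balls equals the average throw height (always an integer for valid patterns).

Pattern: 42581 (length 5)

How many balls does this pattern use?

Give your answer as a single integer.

Pattern = [4, 2, 5, 8, 1], length n = 5
  position 0: throw height = 4, running sum = 4
  position 1: throw height = 2, running sum = 6
  position 2: throw height = 5, running sum = 11
  position 3: throw height = 8, running sum = 19
  position 4: throw height = 1, running sum = 20
Total sum = 20; balls = sum / n = 20 / 5 = 4

Answer: 4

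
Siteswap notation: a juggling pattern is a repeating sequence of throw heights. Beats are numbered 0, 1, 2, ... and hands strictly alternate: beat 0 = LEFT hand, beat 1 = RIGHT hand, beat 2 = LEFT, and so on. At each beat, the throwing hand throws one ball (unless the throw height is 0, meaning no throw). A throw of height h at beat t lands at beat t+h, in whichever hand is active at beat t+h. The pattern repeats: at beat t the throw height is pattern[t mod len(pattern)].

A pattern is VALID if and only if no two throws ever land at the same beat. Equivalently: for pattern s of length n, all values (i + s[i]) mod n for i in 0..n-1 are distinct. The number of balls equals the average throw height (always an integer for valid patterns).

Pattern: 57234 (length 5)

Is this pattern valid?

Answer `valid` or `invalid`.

Answer: invalid

Derivation:
i=0: (i + s[i]) mod n = (0 + 5) mod 5 = 0
i=1: (i + s[i]) mod n = (1 + 7) mod 5 = 3
i=2: (i + s[i]) mod n = (2 + 2) mod 5 = 4
i=3: (i + s[i]) mod n = (3 + 3) mod 5 = 1
i=4: (i + s[i]) mod n = (4 + 4) mod 5 = 3
Residues: [0, 3, 4, 1, 3], distinct: False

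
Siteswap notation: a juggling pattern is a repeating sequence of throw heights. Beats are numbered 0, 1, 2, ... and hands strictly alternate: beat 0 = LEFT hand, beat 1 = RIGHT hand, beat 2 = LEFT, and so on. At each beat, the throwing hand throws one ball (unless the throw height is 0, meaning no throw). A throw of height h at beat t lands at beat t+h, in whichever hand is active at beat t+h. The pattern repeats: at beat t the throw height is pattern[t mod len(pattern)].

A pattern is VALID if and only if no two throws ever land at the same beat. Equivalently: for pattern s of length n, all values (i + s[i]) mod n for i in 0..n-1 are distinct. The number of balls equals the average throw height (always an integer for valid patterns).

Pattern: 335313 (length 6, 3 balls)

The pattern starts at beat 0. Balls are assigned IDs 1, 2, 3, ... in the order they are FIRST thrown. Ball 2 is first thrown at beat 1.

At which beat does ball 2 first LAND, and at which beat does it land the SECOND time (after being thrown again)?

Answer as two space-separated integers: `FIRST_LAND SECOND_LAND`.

Answer: 4 5

Derivation:
Beat 0 (L): throw ball1 h=3 -> lands@3:R; in-air after throw: [b1@3:R]
Beat 1 (R): throw ball2 h=3 -> lands@4:L; in-air after throw: [b1@3:R b2@4:L]
Beat 2 (L): throw ball3 h=5 -> lands@7:R; in-air after throw: [b1@3:R b2@4:L b3@7:R]
Beat 3 (R): throw ball1 h=3 -> lands@6:L; in-air after throw: [b2@4:L b1@6:L b3@7:R]
Beat 4 (L): throw ball2 h=1 -> lands@5:R; in-air after throw: [b2@5:R b1@6:L b3@7:R]
Beat 5 (R): throw ball2 h=3 -> lands@8:L; in-air after throw: [b1@6:L b3@7:R b2@8:L]
Ball 2: thrown@1 h=3 -> first land @4; rethrown@4 h=1 -> second land @5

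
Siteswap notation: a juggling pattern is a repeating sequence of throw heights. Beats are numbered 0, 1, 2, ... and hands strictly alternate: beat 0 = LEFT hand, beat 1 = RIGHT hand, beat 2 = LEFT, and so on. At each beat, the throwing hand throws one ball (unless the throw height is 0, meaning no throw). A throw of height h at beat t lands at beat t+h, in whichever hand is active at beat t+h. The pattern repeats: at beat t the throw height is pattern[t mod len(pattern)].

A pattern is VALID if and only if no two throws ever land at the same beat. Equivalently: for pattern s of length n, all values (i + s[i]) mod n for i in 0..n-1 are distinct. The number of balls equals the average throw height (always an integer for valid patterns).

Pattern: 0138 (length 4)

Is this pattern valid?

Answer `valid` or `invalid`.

Answer: valid

Derivation:
i=0: (i + s[i]) mod n = (0 + 0) mod 4 = 0
i=1: (i + s[i]) mod n = (1 + 1) mod 4 = 2
i=2: (i + s[i]) mod n = (2 + 3) mod 4 = 1
i=3: (i + s[i]) mod n = (3 + 8) mod 4 = 3
Residues: [0, 2, 1, 3], distinct: True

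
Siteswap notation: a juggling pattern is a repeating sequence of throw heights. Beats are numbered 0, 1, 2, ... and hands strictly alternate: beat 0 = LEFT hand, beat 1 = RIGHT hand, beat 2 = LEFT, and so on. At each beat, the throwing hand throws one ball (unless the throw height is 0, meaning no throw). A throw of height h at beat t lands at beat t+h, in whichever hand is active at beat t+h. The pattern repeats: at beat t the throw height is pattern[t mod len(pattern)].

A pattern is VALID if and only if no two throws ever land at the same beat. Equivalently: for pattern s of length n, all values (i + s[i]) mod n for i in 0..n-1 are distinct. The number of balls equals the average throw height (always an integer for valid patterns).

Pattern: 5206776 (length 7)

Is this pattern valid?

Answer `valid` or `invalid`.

Answer: invalid

Derivation:
i=0: (i + s[i]) mod n = (0 + 5) mod 7 = 5
i=1: (i + s[i]) mod n = (1 + 2) mod 7 = 3
i=2: (i + s[i]) mod n = (2 + 0) mod 7 = 2
i=3: (i + s[i]) mod n = (3 + 6) mod 7 = 2
i=4: (i + s[i]) mod n = (4 + 7) mod 7 = 4
i=5: (i + s[i]) mod n = (5 + 7) mod 7 = 5
i=6: (i + s[i]) mod n = (6 + 6) mod 7 = 5
Residues: [5, 3, 2, 2, 4, 5, 5], distinct: False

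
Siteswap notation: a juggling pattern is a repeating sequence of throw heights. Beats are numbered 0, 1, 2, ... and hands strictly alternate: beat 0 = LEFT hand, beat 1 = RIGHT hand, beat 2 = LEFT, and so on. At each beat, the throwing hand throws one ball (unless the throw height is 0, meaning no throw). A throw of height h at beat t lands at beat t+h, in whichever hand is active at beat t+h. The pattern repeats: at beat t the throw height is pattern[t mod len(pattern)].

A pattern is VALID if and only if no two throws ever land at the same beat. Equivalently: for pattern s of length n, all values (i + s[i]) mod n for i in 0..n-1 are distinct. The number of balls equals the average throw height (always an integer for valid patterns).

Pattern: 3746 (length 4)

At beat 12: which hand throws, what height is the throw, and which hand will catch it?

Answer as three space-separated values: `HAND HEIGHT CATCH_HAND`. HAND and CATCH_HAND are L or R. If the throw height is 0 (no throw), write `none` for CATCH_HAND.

Beat 12: 12 mod 2 = 0, so hand = L
Throw height = pattern[12 mod 4] = pattern[0] = 3
Lands at beat 12+3=15, 15 mod 2 = 1, so catch hand = R

Answer: L 3 R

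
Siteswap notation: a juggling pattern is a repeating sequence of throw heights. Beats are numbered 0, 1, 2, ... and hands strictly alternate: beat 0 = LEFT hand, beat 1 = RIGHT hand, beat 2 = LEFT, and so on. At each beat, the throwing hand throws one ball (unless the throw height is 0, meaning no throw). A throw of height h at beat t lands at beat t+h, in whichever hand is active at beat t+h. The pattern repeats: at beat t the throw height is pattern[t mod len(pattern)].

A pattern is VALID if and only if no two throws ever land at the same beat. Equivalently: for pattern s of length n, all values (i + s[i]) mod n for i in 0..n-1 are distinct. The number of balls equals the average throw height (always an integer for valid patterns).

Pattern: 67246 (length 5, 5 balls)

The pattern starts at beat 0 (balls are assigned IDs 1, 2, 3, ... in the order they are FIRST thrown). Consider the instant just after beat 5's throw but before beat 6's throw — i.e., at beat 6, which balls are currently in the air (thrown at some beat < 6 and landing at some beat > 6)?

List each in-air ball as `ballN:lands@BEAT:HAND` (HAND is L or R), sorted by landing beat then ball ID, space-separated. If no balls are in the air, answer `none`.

Answer: ball4:lands@7:R ball2:lands@8:L ball3:lands@10:L ball5:lands@11:R

Derivation:
Beat 0 (L): throw ball1 h=6 -> lands@6:L; in-air after throw: [b1@6:L]
Beat 1 (R): throw ball2 h=7 -> lands@8:L; in-air after throw: [b1@6:L b2@8:L]
Beat 2 (L): throw ball3 h=2 -> lands@4:L; in-air after throw: [b3@4:L b1@6:L b2@8:L]
Beat 3 (R): throw ball4 h=4 -> lands@7:R; in-air after throw: [b3@4:L b1@6:L b4@7:R b2@8:L]
Beat 4 (L): throw ball3 h=6 -> lands@10:L; in-air after throw: [b1@6:L b4@7:R b2@8:L b3@10:L]
Beat 5 (R): throw ball5 h=6 -> lands@11:R; in-air after throw: [b1@6:L b4@7:R b2@8:L b3@10:L b5@11:R]
Beat 6 (L): throw ball1 h=7 -> lands@13:R; in-air after throw: [b4@7:R b2@8:L b3@10:L b5@11:R b1@13:R]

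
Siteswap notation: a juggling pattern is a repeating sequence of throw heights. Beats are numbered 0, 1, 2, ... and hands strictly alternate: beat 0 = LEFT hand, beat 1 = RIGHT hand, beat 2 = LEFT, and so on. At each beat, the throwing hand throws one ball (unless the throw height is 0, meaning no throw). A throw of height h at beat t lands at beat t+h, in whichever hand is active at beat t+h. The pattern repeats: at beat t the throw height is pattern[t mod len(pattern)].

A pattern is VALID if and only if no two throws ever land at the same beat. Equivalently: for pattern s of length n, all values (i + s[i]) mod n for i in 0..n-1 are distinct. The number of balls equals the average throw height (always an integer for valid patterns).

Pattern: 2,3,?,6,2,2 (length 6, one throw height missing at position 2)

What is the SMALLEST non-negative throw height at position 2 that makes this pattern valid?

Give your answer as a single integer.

Answer: 3

Derivation:
i=0: (0 + 2) mod 6 = 2
i=1: (1 + 3) mod 6 = 4
i=2: s[i]=? (unknown)
i=3: (3 + 6) mod 6 = 3
i=4: (4 + 2) mod 6 = 0
i=5: (5 + 2) mod 6 = 1
Known residues: [0, 1, 2, 3, 4]; need a permutation of 0..5, so missing residue r = 5
Need (2 + s) mod 6 = 5; smallest s = (5 - 2) mod 6 = 3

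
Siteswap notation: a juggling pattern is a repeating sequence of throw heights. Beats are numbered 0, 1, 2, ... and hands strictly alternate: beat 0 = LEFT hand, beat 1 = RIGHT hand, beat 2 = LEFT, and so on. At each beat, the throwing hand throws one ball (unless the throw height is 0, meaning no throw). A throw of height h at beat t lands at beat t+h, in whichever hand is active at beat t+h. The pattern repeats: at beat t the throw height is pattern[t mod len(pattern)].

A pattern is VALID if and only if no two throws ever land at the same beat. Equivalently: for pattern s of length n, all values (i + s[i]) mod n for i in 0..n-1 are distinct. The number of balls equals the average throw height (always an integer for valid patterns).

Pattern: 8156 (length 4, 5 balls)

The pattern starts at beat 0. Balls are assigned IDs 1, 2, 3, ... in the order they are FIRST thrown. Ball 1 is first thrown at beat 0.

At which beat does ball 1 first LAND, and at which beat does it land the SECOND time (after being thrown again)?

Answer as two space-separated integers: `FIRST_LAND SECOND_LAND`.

Answer: 8 16

Derivation:
Beat 0 (L): throw ball1 h=8 -> lands@8:L; in-air after throw: [b1@8:L]
Beat 1 (R): throw ball2 h=1 -> lands@2:L; in-air after throw: [b2@2:L b1@8:L]
Beat 2 (L): throw ball2 h=5 -> lands@7:R; in-air after throw: [b2@7:R b1@8:L]
Beat 3 (R): throw ball3 h=6 -> lands@9:R; in-air after throw: [b2@7:R b1@8:L b3@9:R]
Beat 4 (L): throw ball4 h=8 -> lands@12:L; in-air after throw: [b2@7:R b1@8:L b3@9:R b4@12:L]
Beat 5 (R): throw ball5 h=1 -> lands@6:L; in-air after throw: [b5@6:L b2@7:R b1@8:L b3@9:R b4@12:L]
Beat 6 (L): throw ball5 h=5 -> lands@11:R; in-air after throw: [b2@7:R b1@8:L b3@9:R b5@11:R b4@12:L]
Beat 7 (R): throw ball2 h=6 -> lands@13:R; in-air after throw: [b1@8:L b3@9:R b5@11:R b4@12:L b2@13:R]
Beat 8 (L): throw ball1 h=8 -> lands@16:L; in-air after throw: [b3@9:R b5@11:R b4@12:L b2@13:R b1@16:L]
Beat 9 (R): throw ball3 h=1 -> lands@10:L; in-air after throw: [b3@10:L b5@11:R b4@12:L b2@13:R b1@16:L]
Beat 10 (L): throw ball3 h=5 -> lands@15:R; in-air after throw: [b5@11:R b4@12:L b2@13:R b3@15:R b1@16:L]
Beat 11 (R): throw ball5 h=6 -> lands@17:R; in-air after throw: [b4@12:L b2@13:R b3@15:R b1@16:L b5@17:R]
Beat 12 (L): throw ball4 h=8 -> lands@20:L; in-air after throw: [b2@13:R b3@15:R b1@16:L b5@17:R b4@20:L]
Beat 13 (R): throw ball2 h=1 -> lands@14:L; in-air after throw: [b2@14:L b3@15:R b1@16:L b5@17:R b4@20:L]
Beat 14 (L): throw ball2 h=5 -> lands@19:R; in-air after throw: [b3@15:R b1@16:L b5@17:R b2@19:R b4@20:L]
Ball 1: thrown@0 h=8 -> first land @8; rethrown@8 h=8 -> second land @16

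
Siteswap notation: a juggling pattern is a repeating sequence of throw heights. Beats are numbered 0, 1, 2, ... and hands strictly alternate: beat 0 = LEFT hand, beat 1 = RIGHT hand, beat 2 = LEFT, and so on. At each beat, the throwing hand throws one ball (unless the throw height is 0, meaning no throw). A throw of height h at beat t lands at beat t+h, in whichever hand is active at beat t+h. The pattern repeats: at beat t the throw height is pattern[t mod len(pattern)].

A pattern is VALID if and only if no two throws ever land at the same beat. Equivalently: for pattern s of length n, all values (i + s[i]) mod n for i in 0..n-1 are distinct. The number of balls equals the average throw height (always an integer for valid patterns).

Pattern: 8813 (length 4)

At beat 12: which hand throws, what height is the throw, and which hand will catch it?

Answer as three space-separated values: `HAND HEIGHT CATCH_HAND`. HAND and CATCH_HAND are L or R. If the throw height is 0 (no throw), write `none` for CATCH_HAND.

Answer: L 8 L

Derivation:
Beat 12: 12 mod 2 = 0, so hand = L
Throw height = pattern[12 mod 4] = pattern[0] = 8
Lands at beat 12+8=20, 20 mod 2 = 0, so catch hand = L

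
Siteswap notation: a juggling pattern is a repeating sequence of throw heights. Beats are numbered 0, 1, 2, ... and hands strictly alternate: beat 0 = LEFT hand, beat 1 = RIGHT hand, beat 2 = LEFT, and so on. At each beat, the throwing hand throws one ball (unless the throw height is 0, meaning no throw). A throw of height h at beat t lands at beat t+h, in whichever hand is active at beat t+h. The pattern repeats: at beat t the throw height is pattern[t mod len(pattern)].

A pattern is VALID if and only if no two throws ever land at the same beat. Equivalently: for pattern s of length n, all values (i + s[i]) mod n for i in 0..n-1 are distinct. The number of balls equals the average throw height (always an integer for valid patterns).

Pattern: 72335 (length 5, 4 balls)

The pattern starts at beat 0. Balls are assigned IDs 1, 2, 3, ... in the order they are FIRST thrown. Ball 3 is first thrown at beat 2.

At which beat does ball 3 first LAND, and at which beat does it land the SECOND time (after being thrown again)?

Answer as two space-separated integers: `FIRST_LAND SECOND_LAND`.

Answer: 5 12

Derivation:
Beat 0 (L): throw ball1 h=7 -> lands@7:R; in-air after throw: [b1@7:R]
Beat 1 (R): throw ball2 h=2 -> lands@3:R; in-air after throw: [b2@3:R b1@7:R]
Beat 2 (L): throw ball3 h=3 -> lands@5:R; in-air after throw: [b2@3:R b3@5:R b1@7:R]
Beat 3 (R): throw ball2 h=3 -> lands@6:L; in-air after throw: [b3@5:R b2@6:L b1@7:R]
Beat 4 (L): throw ball4 h=5 -> lands@9:R; in-air after throw: [b3@5:R b2@6:L b1@7:R b4@9:R]
Beat 5 (R): throw ball3 h=7 -> lands@12:L; in-air after throw: [b2@6:L b1@7:R b4@9:R b3@12:L]
Beat 6 (L): throw ball2 h=2 -> lands@8:L; in-air after throw: [b1@7:R b2@8:L b4@9:R b3@12:L]
Beat 7 (R): throw ball1 h=3 -> lands@10:L; in-air after throw: [b2@8:L b4@9:R b1@10:L b3@12:L]
Beat 8 (L): throw ball2 h=3 -> lands@11:R; in-air after throw: [b4@9:R b1@10:L b2@11:R b3@12:L]
Beat 9 (R): throw ball4 h=5 -> lands@14:L; in-air after throw: [b1@10:L b2@11:R b3@12:L b4@14:L]
Beat 10 (L): throw ball1 h=7 -> lands@17:R; in-air after throw: [b2@11:R b3@12:L b4@14:L b1@17:R]
Beat 11 (R): throw ball2 h=2 -> lands@13:R; in-air after throw: [b3@12:L b2@13:R b4@14:L b1@17:R]
Beat 12 (L): throw ball3 h=3 -> lands@15:R; in-air after throw: [b2@13:R b4@14:L b3@15:R b1@17:R]
Ball 3: thrown@2 h=3 -> first land @5; rethrown@5 h=7 -> second land @12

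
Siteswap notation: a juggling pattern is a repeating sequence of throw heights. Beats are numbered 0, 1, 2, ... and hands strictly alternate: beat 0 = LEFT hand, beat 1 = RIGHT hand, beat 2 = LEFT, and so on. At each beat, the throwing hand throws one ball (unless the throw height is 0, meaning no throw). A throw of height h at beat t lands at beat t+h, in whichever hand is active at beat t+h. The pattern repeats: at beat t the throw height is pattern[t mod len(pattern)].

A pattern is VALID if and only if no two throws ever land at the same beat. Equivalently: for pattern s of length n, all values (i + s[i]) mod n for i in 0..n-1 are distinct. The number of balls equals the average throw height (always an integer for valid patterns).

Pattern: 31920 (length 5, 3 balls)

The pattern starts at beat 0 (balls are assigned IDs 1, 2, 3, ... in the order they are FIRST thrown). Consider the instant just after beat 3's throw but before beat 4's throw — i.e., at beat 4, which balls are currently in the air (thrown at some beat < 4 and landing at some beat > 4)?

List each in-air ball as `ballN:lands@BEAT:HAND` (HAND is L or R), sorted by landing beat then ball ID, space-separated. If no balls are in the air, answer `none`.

Beat 0 (L): throw ball1 h=3 -> lands@3:R; in-air after throw: [b1@3:R]
Beat 1 (R): throw ball2 h=1 -> lands@2:L; in-air after throw: [b2@2:L b1@3:R]
Beat 2 (L): throw ball2 h=9 -> lands@11:R; in-air after throw: [b1@3:R b2@11:R]
Beat 3 (R): throw ball1 h=2 -> lands@5:R; in-air after throw: [b1@5:R b2@11:R]

Answer: ball1:lands@5:R ball2:lands@11:R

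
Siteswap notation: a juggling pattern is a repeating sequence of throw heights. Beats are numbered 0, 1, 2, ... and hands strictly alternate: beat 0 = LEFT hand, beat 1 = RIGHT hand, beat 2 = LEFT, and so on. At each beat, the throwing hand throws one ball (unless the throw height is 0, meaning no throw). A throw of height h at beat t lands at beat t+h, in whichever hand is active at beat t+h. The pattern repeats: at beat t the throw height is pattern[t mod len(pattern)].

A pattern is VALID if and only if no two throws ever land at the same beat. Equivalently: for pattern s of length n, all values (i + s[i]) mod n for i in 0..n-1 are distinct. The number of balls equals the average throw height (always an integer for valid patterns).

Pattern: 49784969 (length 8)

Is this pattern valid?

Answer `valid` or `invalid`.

Answer: invalid

Derivation:
i=0: (i + s[i]) mod n = (0 + 4) mod 8 = 4
i=1: (i + s[i]) mod n = (1 + 9) mod 8 = 2
i=2: (i + s[i]) mod n = (2 + 7) mod 8 = 1
i=3: (i + s[i]) mod n = (3 + 8) mod 8 = 3
i=4: (i + s[i]) mod n = (4 + 4) mod 8 = 0
i=5: (i + s[i]) mod n = (5 + 9) mod 8 = 6
i=6: (i + s[i]) mod n = (6 + 6) mod 8 = 4
i=7: (i + s[i]) mod n = (7 + 9) mod 8 = 0
Residues: [4, 2, 1, 3, 0, 6, 4, 0], distinct: False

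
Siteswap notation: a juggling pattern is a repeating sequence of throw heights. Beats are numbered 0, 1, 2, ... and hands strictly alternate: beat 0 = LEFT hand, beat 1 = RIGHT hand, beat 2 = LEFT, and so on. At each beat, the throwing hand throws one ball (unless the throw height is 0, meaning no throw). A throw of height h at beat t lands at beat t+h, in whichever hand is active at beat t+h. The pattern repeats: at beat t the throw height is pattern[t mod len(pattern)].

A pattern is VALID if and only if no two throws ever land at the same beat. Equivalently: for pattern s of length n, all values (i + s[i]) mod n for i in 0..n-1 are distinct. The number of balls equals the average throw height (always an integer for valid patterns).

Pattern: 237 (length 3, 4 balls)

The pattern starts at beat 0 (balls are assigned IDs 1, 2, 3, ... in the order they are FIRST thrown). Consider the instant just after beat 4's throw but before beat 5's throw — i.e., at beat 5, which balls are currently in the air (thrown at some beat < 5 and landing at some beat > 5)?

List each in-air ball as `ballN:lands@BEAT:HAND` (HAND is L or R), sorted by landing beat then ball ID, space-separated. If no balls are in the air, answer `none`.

Answer: ball2:lands@7:R ball1:lands@9:R

Derivation:
Beat 0 (L): throw ball1 h=2 -> lands@2:L; in-air after throw: [b1@2:L]
Beat 1 (R): throw ball2 h=3 -> lands@4:L; in-air after throw: [b1@2:L b2@4:L]
Beat 2 (L): throw ball1 h=7 -> lands@9:R; in-air after throw: [b2@4:L b1@9:R]
Beat 3 (R): throw ball3 h=2 -> lands@5:R; in-air after throw: [b2@4:L b3@5:R b1@9:R]
Beat 4 (L): throw ball2 h=3 -> lands@7:R; in-air after throw: [b3@5:R b2@7:R b1@9:R]
Beat 5 (R): throw ball3 h=7 -> lands@12:L; in-air after throw: [b2@7:R b1@9:R b3@12:L]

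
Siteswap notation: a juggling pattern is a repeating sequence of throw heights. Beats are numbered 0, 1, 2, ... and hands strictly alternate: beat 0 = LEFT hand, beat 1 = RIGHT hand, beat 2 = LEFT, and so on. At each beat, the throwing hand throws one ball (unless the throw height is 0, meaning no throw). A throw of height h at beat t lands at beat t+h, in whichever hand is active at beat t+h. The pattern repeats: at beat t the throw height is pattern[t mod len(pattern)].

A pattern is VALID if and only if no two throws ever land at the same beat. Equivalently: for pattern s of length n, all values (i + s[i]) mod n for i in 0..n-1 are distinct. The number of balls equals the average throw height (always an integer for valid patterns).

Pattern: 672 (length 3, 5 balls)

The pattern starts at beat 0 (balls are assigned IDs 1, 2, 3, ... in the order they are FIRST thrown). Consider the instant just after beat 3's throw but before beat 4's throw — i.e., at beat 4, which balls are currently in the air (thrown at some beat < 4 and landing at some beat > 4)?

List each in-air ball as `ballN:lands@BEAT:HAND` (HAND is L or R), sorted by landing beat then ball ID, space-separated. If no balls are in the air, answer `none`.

Beat 0 (L): throw ball1 h=6 -> lands@6:L; in-air after throw: [b1@6:L]
Beat 1 (R): throw ball2 h=7 -> lands@8:L; in-air after throw: [b1@6:L b2@8:L]
Beat 2 (L): throw ball3 h=2 -> lands@4:L; in-air after throw: [b3@4:L b1@6:L b2@8:L]
Beat 3 (R): throw ball4 h=6 -> lands@9:R; in-air after throw: [b3@4:L b1@6:L b2@8:L b4@9:R]
Beat 4 (L): throw ball3 h=7 -> lands@11:R; in-air after throw: [b1@6:L b2@8:L b4@9:R b3@11:R]

Answer: ball1:lands@6:L ball2:lands@8:L ball4:lands@9:R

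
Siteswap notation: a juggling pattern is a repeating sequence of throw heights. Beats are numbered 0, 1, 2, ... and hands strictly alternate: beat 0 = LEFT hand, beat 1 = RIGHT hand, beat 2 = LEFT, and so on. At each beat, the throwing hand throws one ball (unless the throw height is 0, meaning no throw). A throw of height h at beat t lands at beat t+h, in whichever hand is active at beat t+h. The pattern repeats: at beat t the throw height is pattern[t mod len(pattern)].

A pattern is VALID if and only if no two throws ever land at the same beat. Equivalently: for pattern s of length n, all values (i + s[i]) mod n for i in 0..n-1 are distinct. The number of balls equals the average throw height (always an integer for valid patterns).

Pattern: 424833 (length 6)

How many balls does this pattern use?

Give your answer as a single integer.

Answer: 4

Derivation:
Pattern = [4, 2, 4, 8, 3, 3], length n = 6
  position 0: throw height = 4, running sum = 4
  position 1: throw height = 2, running sum = 6
  position 2: throw height = 4, running sum = 10
  position 3: throw height = 8, running sum = 18
  position 4: throw height = 3, running sum = 21
  position 5: throw height = 3, running sum = 24
Total sum = 24; balls = sum / n = 24 / 6 = 4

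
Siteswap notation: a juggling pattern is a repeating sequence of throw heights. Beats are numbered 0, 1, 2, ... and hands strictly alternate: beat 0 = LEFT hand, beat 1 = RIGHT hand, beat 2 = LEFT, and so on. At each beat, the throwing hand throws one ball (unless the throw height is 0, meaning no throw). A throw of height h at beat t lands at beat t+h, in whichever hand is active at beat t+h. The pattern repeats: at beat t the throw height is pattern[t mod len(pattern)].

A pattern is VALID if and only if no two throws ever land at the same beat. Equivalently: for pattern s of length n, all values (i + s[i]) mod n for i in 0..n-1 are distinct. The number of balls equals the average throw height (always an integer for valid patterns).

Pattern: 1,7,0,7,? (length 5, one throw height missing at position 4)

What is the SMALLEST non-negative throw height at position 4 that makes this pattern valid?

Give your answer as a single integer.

i=0: (0 + 1) mod 5 = 1
i=1: (1 + 7) mod 5 = 3
i=2: (2 + 0) mod 5 = 2
i=3: (3 + 7) mod 5 = 0
i=4: s[i]=? (unknown)
Known residues: [0, 1, 2, 3]; need a permutation of 0..4, so missing residue r = 4
Need (4 + s) mod 5 = 4; smallest s = (4 - 4) mod 5 = 0

Answer: 0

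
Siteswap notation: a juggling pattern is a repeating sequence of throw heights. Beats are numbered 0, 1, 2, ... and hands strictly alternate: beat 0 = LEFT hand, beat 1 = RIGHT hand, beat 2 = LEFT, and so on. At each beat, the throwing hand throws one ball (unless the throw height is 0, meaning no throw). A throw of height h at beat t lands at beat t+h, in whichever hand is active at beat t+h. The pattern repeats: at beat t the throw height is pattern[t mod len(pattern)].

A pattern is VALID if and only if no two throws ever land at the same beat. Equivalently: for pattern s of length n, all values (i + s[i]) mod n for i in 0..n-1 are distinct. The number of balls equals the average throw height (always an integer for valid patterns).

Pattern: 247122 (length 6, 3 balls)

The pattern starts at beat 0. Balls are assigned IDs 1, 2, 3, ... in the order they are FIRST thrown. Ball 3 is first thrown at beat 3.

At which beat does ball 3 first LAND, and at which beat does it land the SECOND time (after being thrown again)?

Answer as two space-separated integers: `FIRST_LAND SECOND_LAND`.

Beat 0 (L): throw ball1 h=2 -> lands@2:L; in-air after throw: [b1@2:L]
Beat 1 (R): throw ball2 h=4 -> lands@5:R; in-air after throw: [b1@2:L b2@5:R]
Beat 2 (L): throw ball1 h=7 -> lands@9:R; in-air after throw: [b2@5:R b1@9:R]
Beat 3 (R): throw ball3 h=1 -> lands@4:L; in-air after throw: [b3@4:L b2@5:R b1@9:R]
Beat 4 (L): throw ball3 h=2 -> lands@6:L; in-air after throw: [b2@5:R b3@6:L b1@9:R]
Beat 5 (R): throw ball2 h=2 -> lands@7:R; in-air after throw: [b3@6:L b2@7:R b1@9:R]
Beat 6 (L): throw ball3 h=2 -> lands@8:L; in-air after throw: [b2@7:R b3@8:L b1@9:R]
Ball 3: thrown@3 h=1 -> first land @4; rethrown@4 h=2 -> second land @6

Answer: 4 6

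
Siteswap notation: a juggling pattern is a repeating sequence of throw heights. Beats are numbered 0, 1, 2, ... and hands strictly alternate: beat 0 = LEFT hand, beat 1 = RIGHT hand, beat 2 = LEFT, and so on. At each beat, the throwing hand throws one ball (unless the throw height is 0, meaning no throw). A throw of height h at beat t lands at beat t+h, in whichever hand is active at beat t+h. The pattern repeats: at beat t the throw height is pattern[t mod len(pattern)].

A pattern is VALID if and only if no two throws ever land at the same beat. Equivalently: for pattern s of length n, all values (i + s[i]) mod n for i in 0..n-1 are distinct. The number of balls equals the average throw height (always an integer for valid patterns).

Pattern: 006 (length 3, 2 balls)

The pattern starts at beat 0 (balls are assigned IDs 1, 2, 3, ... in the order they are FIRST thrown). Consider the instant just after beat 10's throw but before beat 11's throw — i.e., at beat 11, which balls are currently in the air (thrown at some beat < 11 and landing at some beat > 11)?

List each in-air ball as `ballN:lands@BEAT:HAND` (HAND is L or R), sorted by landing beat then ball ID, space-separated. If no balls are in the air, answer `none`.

Answer: ball1:lands@14:L

Derivation:
Beat 2 (L): throw ball1 h=6 -> lands@8:L; in-air after throw: [b1@8:L]
Beat 5 (R): throw ball2 h=6 -> lands@11:R; in-air after throw: [b1@8:L b2@11:R]
Beat 8 (L): throw ball1 h=6 -> lands@14:L; in-air after throw: [b2@11:R b1@14:L]
Beat 11 (R): throw ball2 h=6 -> lands@17:R; in-air after throw: [b1@14:L b2@17:R]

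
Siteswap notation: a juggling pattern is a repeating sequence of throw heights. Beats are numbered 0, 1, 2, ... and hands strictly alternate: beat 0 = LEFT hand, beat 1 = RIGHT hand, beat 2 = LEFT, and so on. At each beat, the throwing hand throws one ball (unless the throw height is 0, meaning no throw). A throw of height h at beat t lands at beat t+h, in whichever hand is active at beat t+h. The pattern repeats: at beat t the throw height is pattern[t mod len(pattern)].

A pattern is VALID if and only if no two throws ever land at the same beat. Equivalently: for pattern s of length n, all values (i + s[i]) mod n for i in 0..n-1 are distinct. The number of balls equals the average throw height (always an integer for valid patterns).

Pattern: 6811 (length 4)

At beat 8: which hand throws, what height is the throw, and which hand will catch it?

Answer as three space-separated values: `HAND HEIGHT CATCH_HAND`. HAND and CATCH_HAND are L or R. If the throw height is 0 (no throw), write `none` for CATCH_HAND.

Answer: L 6 L

Derivation:
Beat 8: 8 mod 2 = 0, so hand = L
Throw height = pattern[8 mod 4] = pattern[0] = 6
Lands at beat 8+6=14, 14 mod 2 = 0, so catch hand = L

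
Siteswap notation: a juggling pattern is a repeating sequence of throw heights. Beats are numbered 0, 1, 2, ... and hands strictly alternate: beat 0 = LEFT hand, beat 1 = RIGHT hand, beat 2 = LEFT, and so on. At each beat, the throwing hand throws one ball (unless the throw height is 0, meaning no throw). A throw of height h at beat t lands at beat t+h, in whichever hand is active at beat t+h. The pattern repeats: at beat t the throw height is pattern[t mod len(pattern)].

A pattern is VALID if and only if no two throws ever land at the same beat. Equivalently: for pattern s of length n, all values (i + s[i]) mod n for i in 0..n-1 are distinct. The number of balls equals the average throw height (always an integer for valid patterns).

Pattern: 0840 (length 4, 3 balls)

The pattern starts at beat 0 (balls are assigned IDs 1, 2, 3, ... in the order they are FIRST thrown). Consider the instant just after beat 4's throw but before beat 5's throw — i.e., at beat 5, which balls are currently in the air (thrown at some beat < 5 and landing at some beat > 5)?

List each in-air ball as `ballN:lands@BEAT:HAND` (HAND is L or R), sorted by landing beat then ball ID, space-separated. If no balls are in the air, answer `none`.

Beat 1 (R): throw ball1 h=8 -> lands@9:R; in-air after throw: [b1@9:R]
Beat 2 (L): throw ball2 h=4 -> lands@6:L; in-air after throw: [b2@6:L b1@9:R]
Beat 5 (R): throw ball3 h=8 -> lands@13:R; in-air after throw: [b2@6:L b1@9:R b3@13:R]

Answer: ball2:lands@6:L ball1:lands@9:R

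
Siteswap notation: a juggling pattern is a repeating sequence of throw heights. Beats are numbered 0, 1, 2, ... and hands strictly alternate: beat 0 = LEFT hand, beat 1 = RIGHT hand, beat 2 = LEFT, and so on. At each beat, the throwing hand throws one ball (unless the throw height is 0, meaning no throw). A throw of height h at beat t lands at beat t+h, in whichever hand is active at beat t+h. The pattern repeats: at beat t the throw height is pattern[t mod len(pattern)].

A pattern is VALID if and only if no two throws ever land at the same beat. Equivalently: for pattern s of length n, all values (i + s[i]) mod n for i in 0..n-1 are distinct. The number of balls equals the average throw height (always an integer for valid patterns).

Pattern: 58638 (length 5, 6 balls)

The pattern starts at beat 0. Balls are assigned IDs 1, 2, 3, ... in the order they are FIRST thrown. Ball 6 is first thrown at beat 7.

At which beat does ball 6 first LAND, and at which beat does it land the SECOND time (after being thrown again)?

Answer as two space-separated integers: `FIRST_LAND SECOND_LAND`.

Beat 0 (L): throw ball1 h=5 -> lands@5:R; in-air after throw: [b1@5:R]
Beat 1 (R): throw ball2 h=8 -> lands@9:R; in-air after throw: [b1@5:R b2@9:R]
Beat 2 (L): throw ball3 h=6 -> lands@8:L; in-air after throw: [b1@5:R b3@8:L b2@9:R]
Beat 3 (R): throw ball4 h=3 -> lands@6:L; in-air after throw: [b1@5:R b4@6:L b3@8:L b2@9:R]
Beat 4 (L): throw ball5 h=8 -> lands@12:L; in-air after throw: [b1@5:R b4@6:L b3@8:L b2@9:R b5@12:L]
Beat 5 (R): throw ball1 h=5 -> lands@10:L; in-air after throw: [b4@6:L b3@8:L b2@9:R b1@10:L b5@12:L]
Beat 6 (L): throw ball4 h=8 -> lands@14:L; in-air after throw: [b3@8:L b2@9:R b1@10:L b5@12:L b4@14:L]
Beat 7 (R): throw ball6 h=6 -> lands@13:R; in-air after throw: [b3@8:L b2@9:R b1@10:L b5@12:L b6@13:R b4@14:L]
Beat 8 (L): throw ball3 h=3 -> lands@11:R; in-air after throw: [b2@9:R b1@10:L b3@11:R b5@12:L b6@13:R b4@14:L]
Beat 9 (R): throw ball2 h=8 -> lands@17:R; in-air after throw: [b1@10:L b3@11:R b5@12:L b6@13:R b4@14:L b2@17:R]
Beat 10 (L): throw ball1 h=5 -> lands@15:R; in-air after throw: [b3@11:R b5@12:L b6@13:R b4@14:L b1@15:R b2@17:R]
Beat 11 (R): throw ball3 h=8 -> lands@19:R; in-air after throw: [b5@12:L b6@13:R b4@14:L b1@15:R b2@17:R b3@19:R]
Beat 12 (L): throw ball5 h=6 -> lands@18:L; in-air after throw: [b6@13:R b4@14:L b1@15:R b2@17:R b5@18:L b3@19:R]
Beat 13 (R): throw ball6 h=3 -> lands@16:L; in-air after throw: [b4@14:L b1@15:R b6@16:L b2@17:R b5@18:L b3@19:R]
Beat 14 (L): throw ball4 h=8 -> lands@22:L; in-air after throw: [b1@15:R b6@16:L b2@17:R b5@18:L b3@19:R b4@22:L]
Beat 15 (R): throw ball1 h=5 -> lands@20:L; in-air after throw: [b6@16:L b2@17:R b5@18:L b3@19:R b1@20:L b4@22:L]
Beat 16 (L): throw ball6 h=8 -> lands@24:L; in-air after throw: [b2@17:R b5@18:L b3@19:R b1@20:L b4@22:L b6@24:L]
Ball 6: thrown@7 h=6 -> first land @13; rethrown@13 h=3 -> second land @16

Answer: 13 16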